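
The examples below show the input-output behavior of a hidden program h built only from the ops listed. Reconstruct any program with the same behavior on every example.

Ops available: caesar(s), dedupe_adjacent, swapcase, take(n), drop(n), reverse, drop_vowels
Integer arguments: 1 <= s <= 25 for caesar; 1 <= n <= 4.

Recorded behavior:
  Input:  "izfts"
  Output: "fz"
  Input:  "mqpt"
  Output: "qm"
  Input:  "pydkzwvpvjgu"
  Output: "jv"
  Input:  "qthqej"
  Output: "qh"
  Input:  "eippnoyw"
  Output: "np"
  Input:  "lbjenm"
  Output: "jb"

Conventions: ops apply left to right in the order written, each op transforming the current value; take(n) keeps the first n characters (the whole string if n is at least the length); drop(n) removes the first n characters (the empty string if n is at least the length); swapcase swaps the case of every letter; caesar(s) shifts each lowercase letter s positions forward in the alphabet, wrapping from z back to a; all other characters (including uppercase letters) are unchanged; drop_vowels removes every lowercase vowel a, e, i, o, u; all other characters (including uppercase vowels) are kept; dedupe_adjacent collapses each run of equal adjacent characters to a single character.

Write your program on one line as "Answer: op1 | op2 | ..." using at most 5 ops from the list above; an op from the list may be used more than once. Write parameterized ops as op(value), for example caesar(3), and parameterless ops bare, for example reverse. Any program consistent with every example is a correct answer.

reverse | drop(2) | drop_vowels | take(2)

Check, running the answer program on each example:
  "izfts" -> "stfzi" -> "fzi" -> "fz" -> "fz"
  "mqpt" -> "tpqm" -> "qm" -> "qm" -> "qm"
  "pydkzwvpvjgu" -> "ugjvpvwzkdyp" -> "jvpvwzkdyp" -> "jvpvwzkdyp" -> "jv"
  "qthqej" -> "jeqhtq" -> "qhtq" -> "qhtq" -> "qh"
  "eippnoyw" -> "wyonppie" -> "onppie" -> "npp" -> "np"
  "lbjenm" -> "mnejbl" -> "ejbl" -> "jbl" -> "jb"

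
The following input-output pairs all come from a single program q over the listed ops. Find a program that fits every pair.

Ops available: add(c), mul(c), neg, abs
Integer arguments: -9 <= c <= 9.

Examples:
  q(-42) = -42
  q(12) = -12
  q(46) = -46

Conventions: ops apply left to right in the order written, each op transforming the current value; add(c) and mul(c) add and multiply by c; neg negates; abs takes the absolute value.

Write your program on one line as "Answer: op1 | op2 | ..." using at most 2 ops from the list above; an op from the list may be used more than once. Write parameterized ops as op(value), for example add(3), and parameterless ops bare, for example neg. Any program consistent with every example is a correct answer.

abs | neg

Check, running the answer program on each example:
  -42 -> 42 -> -42
  12 -> 12 -> -12
  46 -> 46 -> -46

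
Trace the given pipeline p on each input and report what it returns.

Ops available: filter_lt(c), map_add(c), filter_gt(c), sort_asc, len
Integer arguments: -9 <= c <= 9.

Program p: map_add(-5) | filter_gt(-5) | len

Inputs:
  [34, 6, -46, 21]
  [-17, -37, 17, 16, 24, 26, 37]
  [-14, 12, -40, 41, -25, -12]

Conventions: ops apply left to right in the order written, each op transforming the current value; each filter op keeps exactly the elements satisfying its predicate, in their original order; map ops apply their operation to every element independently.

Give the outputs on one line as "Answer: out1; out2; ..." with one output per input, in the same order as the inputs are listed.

Execution, op by op:
  [34, 6, -46, 21] -> [29, 1, -51, 16] -> [29, 1, 16] -> 3
  [-17, -37, 17, 16, 24, 26, 37] -> [-22, -42, 12, 11, 19, 21, 32] -> [12, 11, 19, 21, 32] -> 5
  [-14, 12, -40, 41, -25, -12] -> [-19, 7, -45, 36, -30, -17] -> [7, 36] -> 2

3; 5; 2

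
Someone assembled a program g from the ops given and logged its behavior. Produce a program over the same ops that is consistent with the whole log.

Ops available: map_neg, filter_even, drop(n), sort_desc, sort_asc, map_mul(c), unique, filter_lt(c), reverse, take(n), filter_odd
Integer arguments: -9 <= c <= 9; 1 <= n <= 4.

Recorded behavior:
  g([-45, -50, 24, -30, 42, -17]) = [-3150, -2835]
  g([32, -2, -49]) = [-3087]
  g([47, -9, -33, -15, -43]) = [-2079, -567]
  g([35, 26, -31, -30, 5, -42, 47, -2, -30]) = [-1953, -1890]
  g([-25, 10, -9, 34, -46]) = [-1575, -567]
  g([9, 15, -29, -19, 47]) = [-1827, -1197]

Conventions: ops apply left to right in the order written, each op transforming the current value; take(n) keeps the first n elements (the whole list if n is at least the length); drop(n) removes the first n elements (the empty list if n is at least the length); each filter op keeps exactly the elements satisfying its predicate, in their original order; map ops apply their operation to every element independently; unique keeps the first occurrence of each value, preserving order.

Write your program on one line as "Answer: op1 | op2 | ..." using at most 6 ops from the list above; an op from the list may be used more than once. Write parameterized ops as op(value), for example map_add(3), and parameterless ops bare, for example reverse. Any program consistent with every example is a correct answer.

filter_lt(-2) | take(2) | map_mul(-9) | map_mul(-7) | sort_asc

Check, running the answer program on each example:
  [-45, -50, 24, -30, 42, -17] -> [-45, -50, -30, -17] -> [-45, -50] -> [405, 450] -> [-2835, -3150] -> [-3150, -2835]
  [32, -2, -49] -> [-49] -> [-49] -> [441] -> [-3087] -> [-3087]
  [47, -9, -33, -15, -43] -> [-9, -33, -15, -43] -> [-9, -33] -> [81, 297] -> [-567, -2079] -> [-2079, -567]
  [35, 26, -31, -30, 5, -42, 47, -2, -30] -> [-31, -30, -42, -30] -> [-31, -30] -> [279, 270] -> [-1953, -1890] -> [-1953, -1890]
  [-25, 10, -9, 34, -46] -> [-25, -9, -46] -> [-25, -9] -> [225, 81] -> [-1575, -567] -> [-1575, -567]
  [9, 15, -29, -19, 47] -> [-29, -19] -> [-29, -19] -> [261, 171] -> [-1827, -1197] -> [-1827, -1197]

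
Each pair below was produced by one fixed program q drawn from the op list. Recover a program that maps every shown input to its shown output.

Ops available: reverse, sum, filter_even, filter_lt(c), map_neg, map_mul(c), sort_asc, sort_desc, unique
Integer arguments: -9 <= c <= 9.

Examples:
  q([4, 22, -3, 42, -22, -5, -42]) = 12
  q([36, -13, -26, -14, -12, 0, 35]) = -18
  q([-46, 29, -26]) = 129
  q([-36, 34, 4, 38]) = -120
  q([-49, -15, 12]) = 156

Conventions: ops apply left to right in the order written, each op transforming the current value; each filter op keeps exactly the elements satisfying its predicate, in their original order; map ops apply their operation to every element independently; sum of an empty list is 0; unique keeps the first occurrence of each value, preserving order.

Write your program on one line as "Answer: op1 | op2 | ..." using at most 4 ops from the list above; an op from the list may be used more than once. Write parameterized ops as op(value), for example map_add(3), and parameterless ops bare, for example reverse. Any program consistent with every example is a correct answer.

sort_asc | reverse | map_mul(-3) | sum

Check, running the answer program on each example:
  [4, 22, -3, 42, -22, -5, -42] -> [-42, -22, -5, -3, 4, 22, 42] -> [42, 22, 4, -3, -5, -22, -42] -> [-126, -66, -12, 9, 15, 66, 126] -> 12
  [36, -13, -26, -14, -12, 0, 35] -> [-26, -14, -13, -12, 0, 35, 36] -> [36, 35, 0, -12, -13, -14, -26] -> [-108, -105, 0, 36, 39, 42, 78] -> -18
  [-46, 29, -26] -> [-46, -26, 29] -> [29, -26, -46] -> [-87, 78, 138] -> 129
  [-36, 34, 4, 38] -> [-36, 4, 34, 38] -> [38, 34, 4, -36] -> [-114, -102, -12, 108] -> -120
  [-49, -15, 12] -> [-49, -15, 12] -> [12, -15, -49] -> [-36, 45, 147] -> 156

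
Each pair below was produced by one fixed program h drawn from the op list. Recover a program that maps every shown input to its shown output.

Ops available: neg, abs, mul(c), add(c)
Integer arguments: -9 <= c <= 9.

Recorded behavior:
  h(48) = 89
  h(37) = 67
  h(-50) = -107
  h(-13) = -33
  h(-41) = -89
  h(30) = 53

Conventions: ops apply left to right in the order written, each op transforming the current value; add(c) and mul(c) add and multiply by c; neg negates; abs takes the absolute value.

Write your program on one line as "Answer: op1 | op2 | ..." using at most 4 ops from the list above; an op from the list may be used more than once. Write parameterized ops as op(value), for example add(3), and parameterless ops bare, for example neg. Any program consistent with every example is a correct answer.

mul(-2) | neg | add(-7)

Check, running the answer program on each example:
  48 -> -96 -> 96 -> 89
  37 -> -74 -> 74 -> 67
  -50 -> 100 -> -100 -> -107
  -13 -> 26 -> -26 -> -33
  -41 -> 82 -> -82 -> -89
  30 -> -60 -> 60 -> 53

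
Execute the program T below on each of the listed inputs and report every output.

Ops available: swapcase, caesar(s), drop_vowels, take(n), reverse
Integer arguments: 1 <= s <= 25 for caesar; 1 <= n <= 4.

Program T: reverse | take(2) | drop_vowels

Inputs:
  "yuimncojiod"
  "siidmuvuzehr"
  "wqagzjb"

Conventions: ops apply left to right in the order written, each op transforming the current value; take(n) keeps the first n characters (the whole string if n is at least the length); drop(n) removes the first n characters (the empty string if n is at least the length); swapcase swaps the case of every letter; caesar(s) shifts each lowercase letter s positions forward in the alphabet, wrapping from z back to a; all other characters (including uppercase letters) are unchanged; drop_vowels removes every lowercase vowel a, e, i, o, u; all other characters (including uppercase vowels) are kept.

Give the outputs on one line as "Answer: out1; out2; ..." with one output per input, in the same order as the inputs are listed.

"d"; "rh"; "bj"

Execution, op by op:
  "yuimncojiod" -> "doijocnmiuy" -> "do" -> "d"
  "siidmuvuzehr" -> "rhezuvumdiis" -> "rh" -> "rh"
  "wqagzjb" -> "bjzgaqw" -> "bj" -> "bj"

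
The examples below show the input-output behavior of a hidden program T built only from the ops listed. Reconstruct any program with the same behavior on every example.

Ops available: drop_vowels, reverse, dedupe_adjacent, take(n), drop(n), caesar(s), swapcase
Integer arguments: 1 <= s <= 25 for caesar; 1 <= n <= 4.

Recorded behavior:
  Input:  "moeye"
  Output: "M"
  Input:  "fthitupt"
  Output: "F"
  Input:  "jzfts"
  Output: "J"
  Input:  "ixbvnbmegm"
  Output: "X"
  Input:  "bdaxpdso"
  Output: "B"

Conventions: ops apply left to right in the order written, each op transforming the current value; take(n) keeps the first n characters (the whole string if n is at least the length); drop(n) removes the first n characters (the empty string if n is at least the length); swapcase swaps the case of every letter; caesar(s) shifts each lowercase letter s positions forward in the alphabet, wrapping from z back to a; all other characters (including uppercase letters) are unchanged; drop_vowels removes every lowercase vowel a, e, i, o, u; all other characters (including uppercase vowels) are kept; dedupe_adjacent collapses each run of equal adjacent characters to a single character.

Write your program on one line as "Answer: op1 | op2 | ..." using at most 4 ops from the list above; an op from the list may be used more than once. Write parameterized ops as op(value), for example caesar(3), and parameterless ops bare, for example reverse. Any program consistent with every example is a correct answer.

drop_vowels | swapcase | take(1)

Check, running the answer program on each example:
  "moeye" -> "my" -> "MY" -> "M"
  "fthitupt" -> "fthtpt" -> "FTHTPT" -> "F"
  "jzfts" -> "jzfts" -> "JZFTS" -> "J"
  "ixbvnbmegm" -> "xbvnbmgm" -> "XBVNBMGM" -> "X"
  "bdaxpdso" -> "bdxpds" -> "BDXPDS" -> "B"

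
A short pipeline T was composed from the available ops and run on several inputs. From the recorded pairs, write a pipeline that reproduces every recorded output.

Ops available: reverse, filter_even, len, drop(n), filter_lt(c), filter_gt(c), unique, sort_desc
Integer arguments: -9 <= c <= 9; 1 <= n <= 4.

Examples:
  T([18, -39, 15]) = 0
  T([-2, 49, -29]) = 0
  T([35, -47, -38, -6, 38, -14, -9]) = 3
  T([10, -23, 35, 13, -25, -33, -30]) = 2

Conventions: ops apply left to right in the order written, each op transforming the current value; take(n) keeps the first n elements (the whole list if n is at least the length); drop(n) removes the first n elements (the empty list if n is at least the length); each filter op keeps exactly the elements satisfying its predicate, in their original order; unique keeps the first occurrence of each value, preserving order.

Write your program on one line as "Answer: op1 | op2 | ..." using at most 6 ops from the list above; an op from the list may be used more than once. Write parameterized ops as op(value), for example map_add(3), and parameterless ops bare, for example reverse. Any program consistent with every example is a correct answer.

reverse | filter_lt(6) | drop(2) | reverse | len

Check, running the answer program on each example:
  [18, -39, 15] -> [15, -39, 18] -> [-39] -> [] -> [] -> 0
  [-2, 49, -29] -> [-29, 49, -2] -> [-29, -2] -> [] -> [] -> 0
  [35, -47, -38, -6, 38, -14, -9] -> [-9, -14, 38, -6, -38, -47, 35] -> [-9, -14, -6, -38, -47] -> [-6, -38, -47] -> [-47, -38, -6] -> 3
  [10, -23, 35, 13, -25, -33, -30] -> [-30, -33, -25, 13, 35, -23, 10] -> [-30, -33, -25, -23] -> [-25, -23] -> [-23, -25] -> 2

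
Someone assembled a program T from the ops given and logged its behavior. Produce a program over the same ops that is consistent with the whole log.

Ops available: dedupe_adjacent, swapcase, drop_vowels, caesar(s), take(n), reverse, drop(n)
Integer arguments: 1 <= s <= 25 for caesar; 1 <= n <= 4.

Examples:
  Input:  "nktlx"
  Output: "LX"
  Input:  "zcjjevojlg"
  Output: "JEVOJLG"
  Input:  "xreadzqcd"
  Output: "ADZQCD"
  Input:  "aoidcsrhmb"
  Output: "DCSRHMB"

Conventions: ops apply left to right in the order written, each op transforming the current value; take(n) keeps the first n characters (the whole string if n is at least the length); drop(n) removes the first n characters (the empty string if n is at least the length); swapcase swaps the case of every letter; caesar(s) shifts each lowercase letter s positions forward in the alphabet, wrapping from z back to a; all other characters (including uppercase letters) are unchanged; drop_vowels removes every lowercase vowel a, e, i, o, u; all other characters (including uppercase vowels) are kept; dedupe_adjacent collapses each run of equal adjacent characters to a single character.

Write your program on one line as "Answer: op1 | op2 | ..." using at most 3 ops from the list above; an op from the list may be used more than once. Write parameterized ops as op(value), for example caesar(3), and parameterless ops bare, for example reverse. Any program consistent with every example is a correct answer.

drop(3) | swapcase

Check, running the answer program on each example:
  "nktlx" -> "lx" -> "LX"
  "zcjjevojlg" -> "jevojlg" -> "JEVOJLG"
  "xreadzqcd" -> "adzqcd" -> "ADZQCD"
  "aoidcsrhmb" -> "dcsrhmb" -> "DCSRHMB"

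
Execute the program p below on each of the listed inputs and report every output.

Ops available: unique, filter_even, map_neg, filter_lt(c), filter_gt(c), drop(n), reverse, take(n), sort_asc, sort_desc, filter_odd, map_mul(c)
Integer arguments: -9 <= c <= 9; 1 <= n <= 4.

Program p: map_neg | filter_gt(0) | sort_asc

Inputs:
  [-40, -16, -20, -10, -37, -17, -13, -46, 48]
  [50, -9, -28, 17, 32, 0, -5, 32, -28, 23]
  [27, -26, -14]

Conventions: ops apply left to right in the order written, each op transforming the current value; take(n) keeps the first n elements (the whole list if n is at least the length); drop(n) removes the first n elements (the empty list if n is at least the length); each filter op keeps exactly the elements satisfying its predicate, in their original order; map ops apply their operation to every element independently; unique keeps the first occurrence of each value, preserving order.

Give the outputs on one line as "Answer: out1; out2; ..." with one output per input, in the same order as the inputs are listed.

Execution, op by op:
  [-40, -16, -20, -10, -37, -17, -13, -46, 48] -> [40, 16, 20, 10, 37, 17, 13, 46, -48] -> [40, 16, 20, 10, 37, 17, 13, 46] -> [10, 13, 16, 17, 20, 37, 40, 46]
  [50, -9, -28, 17, 32, 0, -5, 32, -28, 23] -> [-50, 9, 28, -17, -32, 0, 5, -32, 28, -23] -> [9, 28, 5, 28] -> [5, 9, 28, 28]
  [27, -26, -14] -> [-27, 26, 14] -> [26, 14] -> [14, 26]

[10, 13, 16, 17, 20, 37, 40, 46]; [5, 9, 28, 28]; [14, 26]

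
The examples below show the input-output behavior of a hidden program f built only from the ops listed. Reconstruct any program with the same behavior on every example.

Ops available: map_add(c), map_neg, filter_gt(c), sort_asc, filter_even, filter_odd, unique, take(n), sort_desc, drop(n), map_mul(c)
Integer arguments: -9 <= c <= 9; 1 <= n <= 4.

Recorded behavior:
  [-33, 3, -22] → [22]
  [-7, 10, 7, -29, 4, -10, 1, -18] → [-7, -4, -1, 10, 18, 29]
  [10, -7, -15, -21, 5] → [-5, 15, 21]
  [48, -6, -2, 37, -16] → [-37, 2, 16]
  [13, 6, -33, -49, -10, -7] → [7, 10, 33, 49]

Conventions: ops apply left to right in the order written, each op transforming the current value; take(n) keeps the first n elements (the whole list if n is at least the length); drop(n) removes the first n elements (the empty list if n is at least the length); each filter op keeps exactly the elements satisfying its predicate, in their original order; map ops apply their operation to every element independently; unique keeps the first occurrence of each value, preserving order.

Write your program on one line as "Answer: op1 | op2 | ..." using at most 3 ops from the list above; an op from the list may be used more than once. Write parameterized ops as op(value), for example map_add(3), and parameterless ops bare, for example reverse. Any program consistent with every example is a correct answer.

drop(2) | sort_desc | map_neg

Check, running the answer program on each example:
  [-33, 3, -22] -> [-22] -> [-22] -> [22]
  [-7, 10, 7, -29, 4, -10, 1, -18] -> [7, -29, 4, -10, 1, -18] -> [7, 4, 1, -10, -18, -29] -> [-7, -4, -1, 10, 18, 29]
  [10, -7, -15, -21, 5] -> [-15, -21, 5] -> [5, -15, -21] -> [-5, 15, 21]
  [48, -6, -2, 37, -16] -> [-2, 37, -16] -> [37, -2, -16] -> [-37, 2, 16]
  [13, 6, -33, -49, -10, -7] -> [-33, -49, -10, -7] -> [-7, -10, -33, -49] -> [7, 10, 33, 49]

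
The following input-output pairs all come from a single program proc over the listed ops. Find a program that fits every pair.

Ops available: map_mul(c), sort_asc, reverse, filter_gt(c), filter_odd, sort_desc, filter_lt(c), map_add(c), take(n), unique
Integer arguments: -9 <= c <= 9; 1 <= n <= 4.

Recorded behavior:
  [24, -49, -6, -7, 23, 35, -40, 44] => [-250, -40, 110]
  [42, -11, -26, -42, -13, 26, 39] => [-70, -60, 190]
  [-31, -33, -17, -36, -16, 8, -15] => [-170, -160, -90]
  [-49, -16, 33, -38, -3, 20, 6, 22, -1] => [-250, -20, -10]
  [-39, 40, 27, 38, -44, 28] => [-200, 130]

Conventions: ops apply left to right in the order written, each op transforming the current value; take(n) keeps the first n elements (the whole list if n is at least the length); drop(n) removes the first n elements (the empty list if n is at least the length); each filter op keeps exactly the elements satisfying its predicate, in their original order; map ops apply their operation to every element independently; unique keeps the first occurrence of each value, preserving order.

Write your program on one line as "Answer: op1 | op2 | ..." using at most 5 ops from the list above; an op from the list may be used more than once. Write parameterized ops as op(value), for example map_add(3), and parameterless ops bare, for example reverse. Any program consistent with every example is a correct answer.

map_mul(5) | filter_odd | sort_asc | take(3) | map_add(-5)

Check, running the answer program on each example:
  [24, -49, -6, -7, 23, 35, -40, 44] -> [120, -245, -30, -35, 115, 175, -200, 220] -> [-245, -35, 115, 175] -> [-245, -35, 115, 175] -> [-245, -35, 115] -> [-250, -40, 110]
  [42, -11, -26, -42, -13, 26, 39] -> [210, -55, -130, -210, -65, 130, 195] -> [-55, -65, 195] -> [-65, -55, 195] -> [-65, -55, 195] -> [-70, -60, 190]
  [-31, -33, -17, -36, -16, 8, -15] -> [-155, -165, -85, -180, -80, 40, -75] -> [-155, -165, -85, -75] -> [-165, -155, -85, -75] -> [-165, -155, -85] -> [-170, -160, -90]
  [-49, -16, 33, -38, -3, 20, 6, 22, -1] -> [-245, -80, 165, -190, -15, 100, 30, 110, -5] -> [-245, 165, -15, -5] -> [-245, -15, -5, 165] -> [-245, -15, -5] -> [-250, -20, -10]
  [-39, 40, 27, 38, -44, 28] -> [-195, 200, 135, 190, -220, 140] -> [-195, 135] -> [-195, 135] -> [-195, 135] -> [-200, 130]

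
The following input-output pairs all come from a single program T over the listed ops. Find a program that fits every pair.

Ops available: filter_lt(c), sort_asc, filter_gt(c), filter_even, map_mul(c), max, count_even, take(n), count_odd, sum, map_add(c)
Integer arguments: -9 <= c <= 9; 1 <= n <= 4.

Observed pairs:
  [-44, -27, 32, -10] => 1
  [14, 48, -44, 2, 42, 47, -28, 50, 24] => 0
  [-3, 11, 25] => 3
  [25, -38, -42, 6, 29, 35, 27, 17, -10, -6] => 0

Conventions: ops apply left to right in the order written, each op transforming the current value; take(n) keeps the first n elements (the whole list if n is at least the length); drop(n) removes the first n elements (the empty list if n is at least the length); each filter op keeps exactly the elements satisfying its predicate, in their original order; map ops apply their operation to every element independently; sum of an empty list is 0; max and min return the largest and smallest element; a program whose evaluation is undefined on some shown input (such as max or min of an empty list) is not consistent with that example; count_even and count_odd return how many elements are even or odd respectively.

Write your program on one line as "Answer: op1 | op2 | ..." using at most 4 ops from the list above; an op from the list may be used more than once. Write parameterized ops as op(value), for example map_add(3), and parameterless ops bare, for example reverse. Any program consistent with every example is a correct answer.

sort_asc | map_add(9) | take(3) | count_even

Check, running the answer program on each example:
  [-44, -27, 32, -10] -> [-44, -27, -10, 32] -> [-35, -18, -1, 41] -> [-35, -18, -1] -> 1
  [14, 48, -44, 2, 42, 47, -28, 50, 24] -> [-44, -28, 2, 14, 24, 42, 47, 48, 50] -> [-35, -19, 11, 23, 33, 51, 56, 57, 59] -> [-35, -19, 11] -> 0
  [-3, 11, 25] -> [-3, 11, 25] -> [6, 20, 34] -> [6, 20, 34] -> 3
  [25, -38, -42, 6, 29, 35, 27, 17, -10, -6] -> [-42, -38, -10, -6, 6, 17, 25, 27, 29, 35] -> [-33, -29, -1, 3, 15, 26, 34, 36, 38, 44] -> [-33, -29, -1] -> 0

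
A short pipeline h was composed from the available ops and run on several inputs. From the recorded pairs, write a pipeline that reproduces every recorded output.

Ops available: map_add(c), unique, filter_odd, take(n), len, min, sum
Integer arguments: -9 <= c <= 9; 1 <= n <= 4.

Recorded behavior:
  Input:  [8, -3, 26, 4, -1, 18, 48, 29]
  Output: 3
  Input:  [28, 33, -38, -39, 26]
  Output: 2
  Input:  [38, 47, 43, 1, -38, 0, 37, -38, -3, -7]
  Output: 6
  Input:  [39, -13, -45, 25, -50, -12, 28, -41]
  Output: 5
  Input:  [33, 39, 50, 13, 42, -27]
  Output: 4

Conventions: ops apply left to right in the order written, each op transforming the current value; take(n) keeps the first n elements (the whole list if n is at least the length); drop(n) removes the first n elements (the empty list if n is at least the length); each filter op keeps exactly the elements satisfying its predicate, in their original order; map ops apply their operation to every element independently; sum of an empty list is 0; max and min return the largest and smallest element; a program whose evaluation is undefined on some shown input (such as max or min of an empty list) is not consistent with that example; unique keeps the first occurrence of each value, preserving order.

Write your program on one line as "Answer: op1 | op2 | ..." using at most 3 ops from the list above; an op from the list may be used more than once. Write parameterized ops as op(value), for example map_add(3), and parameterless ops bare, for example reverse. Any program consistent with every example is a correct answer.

filter_odd | len

Check, running the answer program on each example:
  [8, -3, 26, 4, -1, 18, 48, 29] -> [-3, -1, 29] -> 3
  [28, 33, -38, -39, 26] -> [33, -39] -> 2
  [38, 47, 43, 1, -38, 0, 37, -38, -3, -7] -> [47, 43, 1, 37, -3, -7] -> 6
  [39, -13, -45, 25, -50, -12, 28, -41] -> [39, -13, -45, 25, -41] -> 5
  [33, 39, 50, 13, 42, -27] -> [33, 39, 13, -27] -> 4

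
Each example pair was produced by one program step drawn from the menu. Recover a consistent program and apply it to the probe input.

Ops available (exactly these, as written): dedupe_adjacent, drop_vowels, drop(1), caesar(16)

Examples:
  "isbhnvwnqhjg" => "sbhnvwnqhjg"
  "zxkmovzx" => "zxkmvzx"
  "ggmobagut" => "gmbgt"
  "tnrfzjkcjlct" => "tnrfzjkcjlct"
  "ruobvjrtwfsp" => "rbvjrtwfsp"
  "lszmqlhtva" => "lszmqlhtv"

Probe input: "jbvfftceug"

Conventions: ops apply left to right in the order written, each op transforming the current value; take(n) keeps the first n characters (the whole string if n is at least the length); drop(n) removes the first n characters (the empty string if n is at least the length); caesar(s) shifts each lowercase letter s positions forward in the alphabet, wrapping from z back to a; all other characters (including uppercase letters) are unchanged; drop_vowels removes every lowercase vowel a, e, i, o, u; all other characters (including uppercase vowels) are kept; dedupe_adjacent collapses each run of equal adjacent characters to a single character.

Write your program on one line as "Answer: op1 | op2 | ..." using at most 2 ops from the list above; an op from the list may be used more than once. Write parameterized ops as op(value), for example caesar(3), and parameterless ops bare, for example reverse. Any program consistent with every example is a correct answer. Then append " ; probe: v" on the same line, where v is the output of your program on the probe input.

drop_vowels | dedupe_adjacent ; probe: "jbvftcg"

Check, running the answer program on each example:
  "isbhnvwnqhjg" -> "sbhnvwnqhjg" -> "sbhnvwnqhjg"
  "zxkmovzx" -> "zxkmvzx" -> "zxkmvzx"
  "ggmobagut" -> "ggmbgt" -> "gmbgt"
  "tnrfzjkcjlct" -> "tnrfzjkcjlct" -> "tnrfzjkcjlct"
  "ruobvjrtwfsp" -> "rbvjrtwfsp" -> "rbvjrtwfsp"
  "lszmqlhtva" -> "lszmqlhtv" -> "lszmqlhtv"
  probe: "jbvfftceug" -> "jbvfftcg" -> "jbvftcg"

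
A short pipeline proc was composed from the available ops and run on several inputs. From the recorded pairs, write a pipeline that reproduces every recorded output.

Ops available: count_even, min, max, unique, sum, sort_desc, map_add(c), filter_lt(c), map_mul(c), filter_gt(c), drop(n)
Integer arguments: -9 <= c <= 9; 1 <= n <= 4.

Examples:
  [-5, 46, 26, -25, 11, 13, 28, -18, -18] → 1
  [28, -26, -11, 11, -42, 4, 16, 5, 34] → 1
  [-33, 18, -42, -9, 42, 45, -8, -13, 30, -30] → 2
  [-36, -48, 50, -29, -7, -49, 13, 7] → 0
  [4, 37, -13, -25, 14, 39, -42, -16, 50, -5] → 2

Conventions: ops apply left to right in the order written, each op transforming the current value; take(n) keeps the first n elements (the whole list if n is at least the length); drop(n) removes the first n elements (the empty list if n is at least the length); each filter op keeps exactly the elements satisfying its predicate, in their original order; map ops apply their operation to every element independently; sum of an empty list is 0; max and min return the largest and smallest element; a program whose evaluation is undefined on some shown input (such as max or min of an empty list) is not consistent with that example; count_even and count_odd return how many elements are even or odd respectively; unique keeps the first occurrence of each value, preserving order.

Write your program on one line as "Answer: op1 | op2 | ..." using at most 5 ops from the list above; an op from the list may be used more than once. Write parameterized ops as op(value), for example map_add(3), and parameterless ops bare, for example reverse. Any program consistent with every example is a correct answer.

map_mul(3) | drop(4) | unique | drop(3) | count_even

Check, running the answer program on each example:
  [-5, 46, 26, -25, 11, 13, 28, -18, -18] -> [-15, 138, 78, -75, 33, 39, 84, -54, -54] -> [33, 39, 84, -54, -54] -> [33, 39, 84, -54] -> [-54] -> 1
  [28, -26, -11, 11, -42, 4, 16, 5, 34] -> [84, -78, -33, 33, -126, 12, 48, 15, 102] -> [-126, 12, 48, 15, 102] -> [-126, 12, 48, 15, 102] -> [15, 102] -> 1
  [-33, 18, -42, -9, 42, 45, -8, -13, 30, -30] -> [-99, 54, -126, -27, 126, 135, -24, -39, 90, -90] -> [126, 135, -24, -39, 90, -90] -> [126, 135, -24, -39, 90, -90] -> [-39, 90, -90] -> 2
  [-36, -48, 50, -29, -7, -49, 13, 7] -> [-108, -144, 150, -87, -21, -147, 39, 21] -> [-21, -147, 39, 21] -> [-21, -147, 39, 21] -> [21] -> 0
  [4, 37, -13, -25, 14, 39, -42, -16, 50, -5] -> [12, 111, -39, -75, 42, 117, -126, -48, 150, -15] -> [42, 117, -126, -48, 150, -15] -> [42, 117, -126, -48, 150, -15] -> [-48, 150, -15] -> 2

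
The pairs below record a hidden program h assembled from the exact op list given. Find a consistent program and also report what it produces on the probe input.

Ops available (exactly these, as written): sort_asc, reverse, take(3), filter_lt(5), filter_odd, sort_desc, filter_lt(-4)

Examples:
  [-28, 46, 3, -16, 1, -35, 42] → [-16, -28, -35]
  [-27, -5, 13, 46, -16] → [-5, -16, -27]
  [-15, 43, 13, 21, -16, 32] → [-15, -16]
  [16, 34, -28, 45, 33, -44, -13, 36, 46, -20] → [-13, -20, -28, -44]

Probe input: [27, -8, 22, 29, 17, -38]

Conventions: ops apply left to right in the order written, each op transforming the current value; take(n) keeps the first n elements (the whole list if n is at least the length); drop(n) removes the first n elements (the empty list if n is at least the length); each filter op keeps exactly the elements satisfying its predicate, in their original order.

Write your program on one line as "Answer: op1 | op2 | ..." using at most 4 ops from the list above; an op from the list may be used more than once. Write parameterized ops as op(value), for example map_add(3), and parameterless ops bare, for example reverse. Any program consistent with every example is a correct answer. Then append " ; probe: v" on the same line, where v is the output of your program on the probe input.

reverse | filter_lt(-4) | sort_desc ; probe: [-8, -38]

Check, running the answer program on each example:
  [-28, 46, 3, -16, 1, -35, 42] -> [42, -35, 1, -16, 3, 46, -28] -> [-35, -16, -28] -> [-16, -28, -35]
  [-27, -5, 13, 46, -16] -> [-16, 46, 13, -5, -27] -> [-16, -5, -27] -> [-5, -16, -27]
  [-15, 43, 13, 21, -16, 32] -> [32, -16, 21, 13, 43, -15] -> [-16, -15] -> [-15, -16]
  [16, 34, -28, 45, 33, -44, -13, 36, 46, -20] -> [-20, 46, 36, -13, -44, 33, 45, -28, 34, 16] -> [-20, -13, -44, -28] -> [-13, -20, -28, -44]
  probe: [27, -8, 22, 29, 17, -38] -> [-38, 17, 29, 22, -8, 27] -> [-38, -8] -> [-8, -38]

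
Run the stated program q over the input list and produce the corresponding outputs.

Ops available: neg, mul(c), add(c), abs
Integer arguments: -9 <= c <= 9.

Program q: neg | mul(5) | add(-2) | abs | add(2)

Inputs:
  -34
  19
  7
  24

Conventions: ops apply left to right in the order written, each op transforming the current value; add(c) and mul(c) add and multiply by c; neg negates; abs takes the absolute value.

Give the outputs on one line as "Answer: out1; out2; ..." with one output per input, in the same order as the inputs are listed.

170; 99; 39; 124

Execution, op by op:
  -34 -> 34 -> 170 -> 168 -> 168 -> 170
  19 -> -19 -> -95 -> -97 -> 97 -> 99
  7 -> -7 -> -35 -> -37 -> 37 -> 39
  24 -> -24 -> -120 -> -122 -> 122 -> 124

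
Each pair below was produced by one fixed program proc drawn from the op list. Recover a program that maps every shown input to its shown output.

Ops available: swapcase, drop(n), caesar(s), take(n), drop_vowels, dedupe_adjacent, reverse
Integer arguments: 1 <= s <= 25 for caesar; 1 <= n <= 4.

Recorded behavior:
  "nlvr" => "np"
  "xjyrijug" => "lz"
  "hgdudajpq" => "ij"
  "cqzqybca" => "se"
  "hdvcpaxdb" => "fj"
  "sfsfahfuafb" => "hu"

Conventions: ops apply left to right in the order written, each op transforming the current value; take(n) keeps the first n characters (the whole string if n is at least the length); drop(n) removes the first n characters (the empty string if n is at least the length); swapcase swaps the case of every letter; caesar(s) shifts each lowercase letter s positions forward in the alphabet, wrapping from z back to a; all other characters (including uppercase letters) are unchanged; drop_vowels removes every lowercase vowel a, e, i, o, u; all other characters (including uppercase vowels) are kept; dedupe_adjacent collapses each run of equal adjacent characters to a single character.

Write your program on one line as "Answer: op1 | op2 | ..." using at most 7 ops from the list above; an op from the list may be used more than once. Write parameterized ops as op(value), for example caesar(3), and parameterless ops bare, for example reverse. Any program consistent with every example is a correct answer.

drop_vowels | caesar(15) | take(2) | caesar(1) | caesar(12) | reverse

Check, running the answer program on each example:
  "nlvr" -> "nlvr" -> "cakg" -> "ca" -> "db" -> "pn" -> "np"
  "xjyrijug" -> "xjyrjg" -> "myngyv" -> "my" -> "nz" -> "zl" -> "lz"
  "hgdudajpq" -> "hgddjpq" -> "wvssyef" -> "wv" -> "xw" -> "ji" -> "ij"
  "cqzqybca" -> "cqzqybc" -> "rfofnqr" -> "rf" -> "sg" -> "es" -> "se"
  "hdvcpaxdb" -> "hdvcpxdb" -> "wskremsq" -> "ws" -> "xt" -> "jf" -> "fj"
  "sfsfahfuafb" -> "sfsfhffb" -> "huhuwuuq" -> "hu" -> "iv" -> "uh" -> "hu"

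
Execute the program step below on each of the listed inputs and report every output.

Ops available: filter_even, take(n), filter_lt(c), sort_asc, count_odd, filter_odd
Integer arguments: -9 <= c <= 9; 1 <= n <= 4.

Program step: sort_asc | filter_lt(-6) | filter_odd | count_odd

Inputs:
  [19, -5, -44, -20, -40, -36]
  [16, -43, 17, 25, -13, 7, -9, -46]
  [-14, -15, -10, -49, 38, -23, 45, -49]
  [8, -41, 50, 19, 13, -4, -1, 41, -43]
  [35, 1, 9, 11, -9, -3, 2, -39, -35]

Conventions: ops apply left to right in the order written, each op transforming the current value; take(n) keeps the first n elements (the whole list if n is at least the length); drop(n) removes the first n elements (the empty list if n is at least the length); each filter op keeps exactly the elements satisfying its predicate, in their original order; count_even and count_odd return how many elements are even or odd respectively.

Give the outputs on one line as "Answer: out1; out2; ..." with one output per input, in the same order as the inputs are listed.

0; 3; 4; 2; 3

Execution, op by op:
  [19, -5, -44, -20, -40, -36] -> [-44, -40, -36, -20, -5, 19] -> [-44, -40, -36, -20] -> [] -> 0
  [16, -43, 17, 25, -13, 7, -9, -46] -> [-46, -43, -13, -9, 7, 16, 17, 25] -> [-46, -43, -13, -9] -> [-43, -13, -9] -> 3
  [-14, -15, -10, -49, 38, -23, 45, -49] -> [-49, -49, -23, -15, -14, -10, 38, 45] -> [-49, -49, -23, -15, -14, -10] -> [-49, -49, -23, -15] -> 4
  [8, -41, 50, 19, 13, -4, -1, 41, -43] -> [-43, -41, -4, -1, 8, 13, 19, 41, 50] -> [-43, -41] -> [-43, -41] -> 2
  [35, 1, 9, 11, -9, -3, 2, -39, -35] -> [-39, -35, -9, -3, 1, 2, 9, 11, 35] -> [-39, -35, -9] -> [-39, -35, -9] -> 3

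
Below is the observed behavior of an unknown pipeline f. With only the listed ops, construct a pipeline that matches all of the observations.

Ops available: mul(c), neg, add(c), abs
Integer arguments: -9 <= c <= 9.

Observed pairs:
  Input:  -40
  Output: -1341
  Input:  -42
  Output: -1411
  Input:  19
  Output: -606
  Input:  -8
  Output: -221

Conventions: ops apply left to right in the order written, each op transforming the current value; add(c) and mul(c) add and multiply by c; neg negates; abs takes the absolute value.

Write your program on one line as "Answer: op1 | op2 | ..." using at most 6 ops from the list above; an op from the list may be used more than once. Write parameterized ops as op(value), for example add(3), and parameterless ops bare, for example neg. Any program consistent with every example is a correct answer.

abs | mul(-5) | add(8) | neg | mul(-7) | add(3)

Check, running the answer program on each example:
  -40 -> 40 -> -200 -> -192 -> 192 -> -1344 -> -1341
  -42 -> 42 -> -210 -> -202 -> 202 -> -1414 -> -1411
  19 -> 19 -> -95 -> -87 -> 87 -> -609 -> -606
  -8 -> 8 -> -40 -> -32 -> 32 -> -224 -> -221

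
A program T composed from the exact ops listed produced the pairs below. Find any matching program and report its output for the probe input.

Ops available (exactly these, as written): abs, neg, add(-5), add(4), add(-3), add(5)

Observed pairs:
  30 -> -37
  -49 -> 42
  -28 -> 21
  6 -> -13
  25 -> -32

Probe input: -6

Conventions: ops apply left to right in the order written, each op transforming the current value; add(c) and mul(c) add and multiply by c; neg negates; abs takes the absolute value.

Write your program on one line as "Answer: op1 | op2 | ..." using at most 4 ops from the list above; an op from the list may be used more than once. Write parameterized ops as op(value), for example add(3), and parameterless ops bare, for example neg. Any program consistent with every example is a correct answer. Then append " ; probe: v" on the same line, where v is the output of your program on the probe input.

add(4) | neg | add(-3) ; probe: -1

Check, running the answer program on each example:
  30 -> 34 -> -34 -> -37
  -49 -> -45 -> 45 -> 42
  -28 -> -24 -> 24 -> 21
  6 -> 10 -> -10 -> -13
  25 -> 29 -> -29 -> -32
  probe: -6 -> -2 -> 2 -> -1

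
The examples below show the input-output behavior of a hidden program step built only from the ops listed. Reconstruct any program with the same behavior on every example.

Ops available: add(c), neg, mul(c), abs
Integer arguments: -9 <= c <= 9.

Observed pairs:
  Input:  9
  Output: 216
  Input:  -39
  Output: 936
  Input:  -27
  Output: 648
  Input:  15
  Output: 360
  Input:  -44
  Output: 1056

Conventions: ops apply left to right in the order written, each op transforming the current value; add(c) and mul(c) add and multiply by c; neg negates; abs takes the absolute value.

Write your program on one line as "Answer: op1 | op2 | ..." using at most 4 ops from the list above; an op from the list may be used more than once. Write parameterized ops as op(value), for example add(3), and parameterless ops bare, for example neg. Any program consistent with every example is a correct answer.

mul(6) | mul(-4) | abs

Check, running the answer program on each example:
  9 -> 54 -> -216 -> 216
  -39 -> -234 -> 936 -> 936
  -27 -> -162 -> 648 -> 648
  15 -> 90 -> -360 -> 360
  -44 -> -264 -> 1056 -> 1056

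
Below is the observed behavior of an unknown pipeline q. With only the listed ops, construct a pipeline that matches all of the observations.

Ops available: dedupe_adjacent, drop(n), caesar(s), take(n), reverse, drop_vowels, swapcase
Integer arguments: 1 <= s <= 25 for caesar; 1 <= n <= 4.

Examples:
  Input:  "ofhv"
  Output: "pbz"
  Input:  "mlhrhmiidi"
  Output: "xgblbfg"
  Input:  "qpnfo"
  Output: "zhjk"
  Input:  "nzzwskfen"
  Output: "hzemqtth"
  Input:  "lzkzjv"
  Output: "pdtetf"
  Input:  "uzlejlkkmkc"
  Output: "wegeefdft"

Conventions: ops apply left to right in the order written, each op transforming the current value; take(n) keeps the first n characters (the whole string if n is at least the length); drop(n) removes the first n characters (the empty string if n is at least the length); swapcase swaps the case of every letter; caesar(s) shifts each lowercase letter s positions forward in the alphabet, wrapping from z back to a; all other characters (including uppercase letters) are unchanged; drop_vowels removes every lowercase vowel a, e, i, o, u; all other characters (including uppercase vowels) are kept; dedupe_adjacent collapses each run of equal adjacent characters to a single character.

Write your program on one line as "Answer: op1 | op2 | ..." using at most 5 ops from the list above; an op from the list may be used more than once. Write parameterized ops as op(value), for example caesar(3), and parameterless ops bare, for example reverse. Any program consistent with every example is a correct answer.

reverse | drop_vowels | caesar(22) | caesar(24)

Check, running the answer program on each example:
  "ofhv" -> "vhfo" -> "vhf" -> "rdb" -> "pbz"
  "mlhrhmiidi" -> "idiimhrhlm" -> "dmhrhlm" -> "zidndhi" -> "xgblbfg"
  "qpnfo" -> "ofnpq" -> "fnpq" -> "bjlm" -> "zhjk"
  "nzzwskfen" -> "nefkswzzn" -> "nfkswzzn" -> "jbgosvvj" -> "hzemqtth"
  "lzkzjv" -> "vjzkzl" -> "vjzkzl" -> "rfvgvh" -> "pdtetf"
  "uzlejlkkmkc" -> "ckmkkljelzu" -> "ckmkkljlz" -> "ygigghfhv" -> "wegeefdft"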